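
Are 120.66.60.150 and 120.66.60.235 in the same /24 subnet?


Mask: 255.255.255.0
120.66.60.150 AND mask = 120.66.60.0
120.66.60.235 AND mask = 120.66.60.0
Yes, same subnet (120.66.60.0)


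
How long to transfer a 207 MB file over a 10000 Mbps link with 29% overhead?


Effective throughput = 10000 * (1 - 29/100) = 7100 Mbps
File size in Mb = 207 * 8 = 1656 Mb
Time = 1656 / 7100
Time = 0.2332 seconds


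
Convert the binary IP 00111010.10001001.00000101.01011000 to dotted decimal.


00111010 = 58
10001001 = 137
00000101 = 5
01011000 = 88
IP: 58.137.5.88


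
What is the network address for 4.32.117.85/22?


IP:   00000100.00100000.01110101.01010101
Mask: 11111111.11111111.11111100.00000000
AND operation:
Net:  00000100.00100000.01110100.00000000
Network: 4.32.116.0/22


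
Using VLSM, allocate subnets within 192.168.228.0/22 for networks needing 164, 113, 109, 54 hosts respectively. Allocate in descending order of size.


164 hosts -> /24 (254 usable): 192.168.228.0/24
113 hosts -> /25 (126 usable): 192.168.229.0/25
109 hosts -> /25 (126 usable): 192.168.229.128/25
54 hosts -> /26 (62 usable): 192.168.230.0/26
Allocation: 192.168.228.0/24 (164 hosts, 254 usable); 192.168.229.0/25 (113 hosts, 126 usable); 192.168.229.128/25 (109 hosts, 126 usable); 192.168.230.0/26 (54 hosts, 62 usable)


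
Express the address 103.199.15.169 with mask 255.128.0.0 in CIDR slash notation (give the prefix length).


Binary: 11111111.10000000.00000000.00000000
Count leading 1s
Prefix: /9


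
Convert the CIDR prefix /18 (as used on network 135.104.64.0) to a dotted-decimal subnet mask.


/18 means 18 network bits, 14 host bits
Binary: 11111111111111111100000000000000
Mask: 255.255.192.0


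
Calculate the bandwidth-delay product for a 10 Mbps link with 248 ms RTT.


BDP = bandwidth * RTT
= 10 Mbps * 248 ms
= 10 * 1e6 * 248 / 1000 bits
= 2480000 bits
= 310000 bytes
= 302.7344 KB
BDP = 2480000 bits (310000 bytes)


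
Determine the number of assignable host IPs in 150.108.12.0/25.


Host bits = 32 - 25 = 7
Total addresses = 2^7 = 128
Usable = total - 2 (network and broadcast)
Usable hosts: 126


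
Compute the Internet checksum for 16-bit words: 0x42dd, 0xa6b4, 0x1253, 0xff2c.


Sum all words (with carry folding):
+ 0x42dd = 0x42dd
+ 0xa6b4 = 0xe991
+ 0x1253 = 0xfbe4
+ 0xff2c = 0xfb11
One's complement: ~0xfb11
Checksum = 0x04ee


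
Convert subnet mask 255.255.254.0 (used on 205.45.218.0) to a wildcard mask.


Subnet mask: 255.255.254.0
Wildcard = 255.255.255.255 - subnet mask
255 - 255 = 0
255 - 255 = 0
255 - 254 = 1
255 - 0 = 255
Wildcard: 0.0.1.255


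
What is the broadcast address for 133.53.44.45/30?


Network: 133.53.44.44/30
Host bits = 2
Set all host bits to 1:
Broadcast: 133.53.44.47


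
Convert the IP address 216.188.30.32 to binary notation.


216 = 11011000
188 = 10111100
30 = 00011110
32 = 00100000
Binary: 11011000.10111100.00011110.00100000


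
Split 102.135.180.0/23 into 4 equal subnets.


New prefix = 23 + 2 = 25
Each subnet has 128 addresses
  102.135.180.0/25
  102.135.180.128/25
  102.135.181.0/25
  102.135.181.128/25
Subnets: 102.135.180.0/25, 102.135.180.128/25, 102.135.181.0/25, 102.135.181.128/25


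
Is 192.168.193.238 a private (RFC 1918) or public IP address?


RFC 1918 private ranges:
  10.0.0.0/8 (10.0.0.0 - 10.255.255.255)
  172.16.0.0/12 (172.16.0.0 - 172.31.255.255)
  192.168.0.0/16 (192.168.0.0 - 192.168.255.255)
Private (in 192.168.0.0/16)


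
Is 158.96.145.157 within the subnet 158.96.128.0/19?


Subnet network: 158.96.128.0
Test IP AND mask: 158.96.128.0
Yes, 158.96.145.157 is in 158.96.128.0/19


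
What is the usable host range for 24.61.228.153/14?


Network: 24.60.0.0
Broadcast: 24.63.255.255
First usable = network + 1
Last usable = broadcast - 1
Range: 24.60.0.1 to 24.63.255.254


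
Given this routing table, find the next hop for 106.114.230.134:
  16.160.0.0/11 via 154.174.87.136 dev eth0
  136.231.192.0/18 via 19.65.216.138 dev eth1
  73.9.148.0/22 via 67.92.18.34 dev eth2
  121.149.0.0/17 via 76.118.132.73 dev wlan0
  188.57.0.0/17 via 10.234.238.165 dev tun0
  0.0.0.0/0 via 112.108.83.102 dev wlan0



Longest prefix match for 106.114.230.134:
  /11 16.160.0.0: no
  /18 136.231.192.0: no
  /22 73.9.148.0: no
  /17 121.149.0.0: no
  /17 188.57.0.0: no
  /0 0.0.0.0: MATCH
Selected: next-hop 112.108.83.102 via wlan0 (matched /0)


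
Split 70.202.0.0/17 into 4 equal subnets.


New prefix = 17 + 2 = 19
Each subnet has 8192 addresses
  70.202.0.0/19
  70.202.32.0/19
  70.202.64.0/19
  70.202.96.0/19
Subnets: 70.202.0.0/19, 70.202.32.0/19, 70.202.64.0/19, 70.202.96.0/19


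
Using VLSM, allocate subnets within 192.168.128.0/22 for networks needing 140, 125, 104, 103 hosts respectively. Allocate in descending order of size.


140 hosts -> /24 (254 usable): 192.168.128.0/24
125 hosts -> /25 (126 usable): 192.168.129.0/25
104 hosts -> /25 (126 usable): 192.168.129.128/25
103 hosts -> /25 (126 usable): 192.168.130.0/25
Allocation: 192.168.128.0/24 (140 hosts, 254 usable); 192.168.129.0/25 (125 hosts, 126 usable); 192.168.129.128/25 (104 hosts, 126 usable); 192.168.130.0/25 (103 hosts, 126 usable)


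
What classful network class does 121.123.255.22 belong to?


First octet: 121
Binary: 01111001
0xxxxxxx -> Class A (1-126)
Class A, default mask 255.0.0.0 (/8)


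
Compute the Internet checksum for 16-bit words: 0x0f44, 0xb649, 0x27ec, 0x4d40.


Sum all words (with carry folding):
+ 0x0f44 = 0x0f44
+ 0xb649 = 0xc58d
+ 0x27ec = 0xed79
+ 0x4d40 = 0x3aba
One's complement: ~0x3aba
Checksum = 0xc545


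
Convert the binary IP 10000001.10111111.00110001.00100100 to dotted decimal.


10000001 = 129
10111111 = 191
00110001 = 49
00100100 = 36
IP: 129.191.49.36


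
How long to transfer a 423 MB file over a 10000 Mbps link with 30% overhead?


Effective throughput = 10000 * (1 - 30/100) = 7000 Mbps
File size in Mb = 423 * 8 = 3384 Mb
Time = 3384 / 7000
Time = 0.4834 seconds


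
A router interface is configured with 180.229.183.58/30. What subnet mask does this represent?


/30 means 30 network bits, 2 host bits
Binary: 11111111111111111111111111111100
Mask: 255.255.255.252


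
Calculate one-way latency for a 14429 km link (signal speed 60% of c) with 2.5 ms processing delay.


Speed = 0.6 * 3e5 km/s = 180000 km/s
Propagation delay = 14429 / 180000 = 0.0802 s = 80.1611 ms
Processing delay = 2.5 ms
Total one-way latency = 82.6611 ms


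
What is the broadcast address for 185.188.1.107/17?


Network: 185.188.0.0/17
Host bits = 15
Set all host bits to 1:
Broadcast: 185.188.127.255


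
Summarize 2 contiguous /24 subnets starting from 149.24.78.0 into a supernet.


Original prefix: /24
Number of subnets: 2 = 2^1
New prefix = 24 - 1 = 23
Supernet: 149.24.78.0/23


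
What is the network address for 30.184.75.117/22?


IP:   00011110.10111000.01001011.01110101
Mask: 11111111.11111111.11111100.00000000
AND operation:
Net:  00011110.10111000.01001000.00000000
Network: 30.184.72.0/22


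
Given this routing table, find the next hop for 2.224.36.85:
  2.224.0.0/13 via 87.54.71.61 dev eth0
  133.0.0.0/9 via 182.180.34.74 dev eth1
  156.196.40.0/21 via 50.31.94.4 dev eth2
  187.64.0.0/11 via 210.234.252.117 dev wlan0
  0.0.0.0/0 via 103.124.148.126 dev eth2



Longest prefix match for 2.224.36.85:
  /13 2.224.0.0: MATCH
  /9 133.0.0.0: no
  /21 156.196.40.0: no
  /11 187.64.0.0: no
  /0 0.0.0.0: MATCH
Selected: next-hop 87.54.71.61 via eth0 (matched /13)


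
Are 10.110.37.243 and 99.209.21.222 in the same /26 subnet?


Mask: 255.255.255.192
10.110.37.243 AND mask = 10.110.37.192
99.209.21.222 AND mask = 99.209.21.192
No, different subnets (10.110.37.192 vs 99.209.21.192)


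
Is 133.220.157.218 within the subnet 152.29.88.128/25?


Subnet network: 152.29.88.128
Test IP AND mask: 133.220.157.128
No, 133.220.157.218 is not in 152.29.88.128/25


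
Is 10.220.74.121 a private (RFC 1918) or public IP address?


RFC 1918 private ranges:
  10.0.0.0/8 (10.0.0.0 - 10.255.255.255)
  172.16.0.0/12 (172.16.0.0 - 172.31.255.255)
  192.168.0.0/16 (192.168.0.0 - 192.168.255.255)
Private (in 10.0.0.0/8)


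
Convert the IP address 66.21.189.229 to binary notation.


66 = 01000010
21 = 00010101
189 = 10111101
229 = 11100101
Binary: 01000010.00010101.10111101.11100101


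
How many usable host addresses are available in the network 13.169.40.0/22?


Host bits = 32 - 22 = 10
Total addresses = 2^10 = 1024
Usable = total - 2 (network and broadcast)
Usable hosts: 1022


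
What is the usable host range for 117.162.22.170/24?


Network: 117.162.22.0
Broadcast: 117.162.22.255
First usable = network + 1
Last usable = broadcast - 1
Range: 117.162.22.1 to 117.162.22.254


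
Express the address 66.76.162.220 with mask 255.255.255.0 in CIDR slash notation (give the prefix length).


Binary: 11111111.11111111.11111111.00000000
Count leading 1s
Prefix: /24


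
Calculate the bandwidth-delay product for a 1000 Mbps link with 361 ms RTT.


BDP = bandwidth * RTT
= 1000 Mbps * 361 ms
= 1000 * 1e6 * 361 / 1000 bits
= 361000000 bits
= 45125000 bytes
= 44067.3828 KB
BDP = 361000000 bits (45125000 bytes)


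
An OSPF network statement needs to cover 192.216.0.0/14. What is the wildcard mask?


Subnet mask: 255.252.0.0
Wildcard = 255.255.255.255 - subnet mask
255 - 255 = 0
255 - 252 = 3
255 - 0 = 255
255 - 0 = 255
Wildcard: 0.3.255.255


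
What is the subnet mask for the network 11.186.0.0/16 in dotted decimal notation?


/16 means 16 network bits, 16 host bits
Binary: 11111111111111110000000000000000
Mask: 255.255.0.0


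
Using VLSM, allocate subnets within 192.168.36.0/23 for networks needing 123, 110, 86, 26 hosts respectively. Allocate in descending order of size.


123 hosts -> /25 (126 usable): 192.168.36.0/25
110 hosts -> /25 (126 usable): 192.168.36.128/25
86 hosts -> /25 (126 usable): 192.168.37.0/25
26 hosts -> /27 (30 usable): 192.168.37.128/27
Allocation: 192.168.36.0/25 (123 hosts, 126 usable); 192.168.36.128/25 (110 hosts, 126 usable); 192.168.37.0/25 (86 hosts, 126 usable); 192.168.37.128/27 (26 hosts, 30 usable)


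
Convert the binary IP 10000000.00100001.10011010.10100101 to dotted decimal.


10000000 = 128
00100001 = 33
10011010 = 154
10100101 = 165
IP: 128.33.154.165


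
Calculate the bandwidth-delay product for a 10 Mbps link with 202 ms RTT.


BDP = bandwidth * RTT
= 10 Mbps * 202 ms
= 10 * 1e6 * 202 / 1000 bits
= 2020000 bits
= 252500 bytes
= 246.582 KB
BDP = 2020000 bits (252500 bytes)


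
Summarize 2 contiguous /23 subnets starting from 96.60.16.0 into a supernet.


Original prefix: /23
Number of subnets: 2 = 2^1
New prefix = 23 - 1 = 22
Supernet: 96.60.16.0/22


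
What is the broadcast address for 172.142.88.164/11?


Network: 172.128.0.0/11
Host bits = 21
Set all host bits to 1:
Broadcast: 172.159.255.255


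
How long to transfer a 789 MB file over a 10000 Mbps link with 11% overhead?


Effective throughput = 10000 * (1 - 11/100) = 8900 Mbps
File size in Mb = 789 * 8 = 6312 Mb
Time = 6312 / 8900
Time = 0.7092 seconds


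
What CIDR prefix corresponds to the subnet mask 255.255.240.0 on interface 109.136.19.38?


Binary: 11111111.11111111.11110000.00000000
Count leading 1s
Prefix: /20


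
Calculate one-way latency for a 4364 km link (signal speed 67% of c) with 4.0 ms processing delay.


Speed = 0.67 * 3e5 km/s = 201000 km/s
Propagation delay = 4364 / 201000 = 0.0217 s = 21.7114 ms
Processing delay = 4.0 ms
Total one-way latency = 25.7114 ms


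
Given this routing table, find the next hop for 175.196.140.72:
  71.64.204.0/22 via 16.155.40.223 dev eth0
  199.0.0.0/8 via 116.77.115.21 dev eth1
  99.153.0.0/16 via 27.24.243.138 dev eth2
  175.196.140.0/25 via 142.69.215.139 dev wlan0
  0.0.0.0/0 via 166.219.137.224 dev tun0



Longest prefix match for 175.196.140.72:
  /22 71.64.204.0: no
  /8 199.0.0.0: no
  /16 99.153.0.0: no
  /25 175.196.140.0: MATCH
  /0 0.0.0.0: MATCH
Selected: next-hop 142.69.215.139 via wlan0 (matched /25)


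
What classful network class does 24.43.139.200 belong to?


First octet: 24
Binary: 00011000
0xxxxxxx -> Class A (1-126)
Class A, default mask 255.0.0.0 (/8)


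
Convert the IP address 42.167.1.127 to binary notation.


42 = 00101010
167 = 10100111
1 = 00000001
127 = 01111111
Binary: 00101010.10100111.00000001.01111111


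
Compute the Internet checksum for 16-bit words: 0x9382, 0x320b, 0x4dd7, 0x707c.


Sum all words (with carry folding):
+ 0x9382 = 0x9382
+ 0x320b = 0xc58d
+ 0x4dd7 = 0x1365
+ 0x707c = 0x83e1
One's complement: ~0x83e1
Checksum = 0x7c1e


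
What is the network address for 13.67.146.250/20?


IP:   00001101.01000011.10010010.11111010
Mask: 11111111.11111111.11110000.00000000
AND operation:
Net:  00001101.01000011.10010000.00000000
Network: 13.67.144.0/20


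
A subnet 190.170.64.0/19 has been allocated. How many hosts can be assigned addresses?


Host bits = 32 - 19 = 13
Total addresses = 2^13 = 8192
Usable = total - 2 (network and broadcast)
Usable hosts: 8190


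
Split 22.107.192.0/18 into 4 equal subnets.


New prefix = 18 + 2 = 20
Each subnet has 4096 addresses
  22.107.192.0/20
  22.107.208.0/20
  22.107.224.0/20
  22.107.240.0/20
Subnets: 22.107.192.0/20, 22.107.208.0/20, 22.107.224.0/20, 22.107.240.0/20


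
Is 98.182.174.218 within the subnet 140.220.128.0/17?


Subnet network: 140.220.128.0
Test IP AND mask: 98.182.128.0
No, 98.182.174.218 is not in 140.220.128.0/17


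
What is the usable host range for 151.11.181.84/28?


Network: 151.11.181.80
Broadcast: 151.11.181.95
First usable = network + 1
Last usable = broadcast - 1
Range: 151.11.181.81 to 151.11.181.94


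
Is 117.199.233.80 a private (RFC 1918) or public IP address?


RFC 1918 private ranges:
  10.0.0.0/8 (10.0.0.0 - 10.255.255.255)
  172.16.0.0/12 (172.16.0.0 - 172.31.255.255)
  192.168.0.0/16 (192.168.0.0 - 192.168.255.255)
Public (not in any RFC 1918 range)


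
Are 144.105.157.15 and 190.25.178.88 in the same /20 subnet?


Mask: 255.255.240.0
144.105.157.15 AND mask = 144.105.144.0
190.25.178.88 AND mask = 190.25.176.0
No, different subnets (144.105.144.0 vs 190.25.176.0)


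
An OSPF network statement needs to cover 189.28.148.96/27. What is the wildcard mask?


Subnet mask: 255.255.255.224
Wildcard = 255.255.255.255 - subnet mask
255 - 255 = 0
255 - 255 = 0
255 - 255 = 0
255 - 224 = 31
Wildcard: 0.0.0.31


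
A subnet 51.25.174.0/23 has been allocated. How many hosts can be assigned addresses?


Host bits = 32 - 23 = 9
Total addresses = 2^9 = 512
Usable = total - 2 (network and broadcast)
Usable hosts: 510


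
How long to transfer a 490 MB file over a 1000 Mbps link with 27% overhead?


Effective throughput = 1000 * (1 - 27/100) = 730 Mbps
File size in Mb = 490 * 8 = 3920 Mb
Time = 3920 / 730
Time = 5.3699 seconds


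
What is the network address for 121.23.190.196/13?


IP:   01111001.00010111.10111110.11000100
Mask: 11111111.11111000.00000000.00000000
AND operation:
Net:  01111001.00010000.00000000.00000000
Network: 121.16.0.0/13


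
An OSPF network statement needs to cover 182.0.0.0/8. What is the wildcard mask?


Subnet mask: 255.0.0.0
Wildcard = 255.255.255.255 - subnet mask
255 - 255 = 0
255 - 0 = 255
255 - 0 = 255
255 - 0 = 255
Wildcard: 0.255.255.255


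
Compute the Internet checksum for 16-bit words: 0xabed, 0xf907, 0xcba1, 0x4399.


Sum all words (with carry folding):
+ 0xabed = 0xabed
+ 0xf907 = 0xa4f5
+ 0xcba1 = 0x7097
+ 0x4399 = 0xb430
One's complement: ~0xb430
Checksum = 0x4bcf


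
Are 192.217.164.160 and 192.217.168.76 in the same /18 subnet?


Mask: 255.255.192.0
192.217.164.160 AND mask = 192.217.128.0
192.217.168.76 AND mask = 192.217.128.0
Yes, same subnet (192.217.128.0)


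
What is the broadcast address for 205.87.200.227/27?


Network: 205.87.200.224/27
Host bits = 5
Set all host bits to 1:
Broadcast: 205.87.200.255


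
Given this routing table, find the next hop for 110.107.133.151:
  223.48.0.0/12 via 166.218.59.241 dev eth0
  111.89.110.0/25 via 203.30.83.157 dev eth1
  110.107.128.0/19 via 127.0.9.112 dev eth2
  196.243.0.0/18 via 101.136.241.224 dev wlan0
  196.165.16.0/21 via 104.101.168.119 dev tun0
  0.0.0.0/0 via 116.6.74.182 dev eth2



Longest prefix match for 110.107.133.151:
  /12 223.48.0.0: no
  /25 111.89.110.0: no
  /19 110.107.128.0: MATCH
  /18 196.243.0.0: no
  /21 196.165.16.0: no
  /0 0.0.0.0: MATCH
Selected: next-hop 127.0.9.112 via eth2 (matched /19)


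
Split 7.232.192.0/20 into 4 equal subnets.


New prefix = 20 + 2 = 22
Each subnet has 1024 addresses
  7.232.192.0/22
  7.232.196.0/22
  7.232.200.0/22
  7.232.204.0/22
Subnets: 7.232.192.0/22, 7.232.196.0/22, 7.232.200.0/22, 7.232.204.0/22


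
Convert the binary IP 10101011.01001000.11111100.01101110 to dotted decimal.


10101011 = 171
01001000 = 72
11111100 = 252
01101110 = 110
IP: 171.72.252.110


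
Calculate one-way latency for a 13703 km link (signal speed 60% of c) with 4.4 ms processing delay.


Speed = 0.6 * 3e5 km/s = 180000 km/s
Propagation delay = 13703 / 180000 = 0.0761 s = 76.1278 ms
Processing delay = 4.4 ms
Total one-way latency = 80.5278 ms


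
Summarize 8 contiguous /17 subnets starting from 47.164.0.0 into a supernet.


Original prefix: /17
Number of subnets: 8 = 2^3
New prefix = 17 - 3 = 14
Supernet: 47.164.0.0/14


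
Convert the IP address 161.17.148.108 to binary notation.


161 = 10100001
17 = 00010001
148 = 10010100
108 = 01101100
Binary: 10100001.00010001.10010100.01101100


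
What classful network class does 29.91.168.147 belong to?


First octet: 29
Binary: 00011101
0xxxxxxx -> Class A (1-126)
Class A, default mask 255.0.0.0 (/8)


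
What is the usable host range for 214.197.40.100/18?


Network: 214.197.0.0
Broadcast: 214.197.63.255
First usable = network + 1
Last usable = broadcast - 1
Range: 214.197.0.1 to 214.197.63.254


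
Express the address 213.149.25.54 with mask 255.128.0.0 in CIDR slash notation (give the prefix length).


Binary: 11111111.10000000.00000000.00000000
Count leading 1s
Prefix: /9


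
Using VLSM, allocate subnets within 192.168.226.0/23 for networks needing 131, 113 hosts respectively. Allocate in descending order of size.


131 hosts -> /24 (254 usable): 192.168.226.0/24
113 hosts -> /25 (126 usable): 192.168.227.0/25
Allocation: 192.168.226.0/24 (131 hosts, 254 usable); 192.168.227.0/25 (113 hosts, 126 usable)


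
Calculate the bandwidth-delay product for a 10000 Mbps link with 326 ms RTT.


BDP = bandwidth * RTT
= 10000 Mbps * 326 ms
= 10000 * 1e6 * 326 / 1000 bits
= 3260000000 bits
= 407500000 bytes
= 397949.2188 KB
BDP = 3260000000 bits (407500000 bytes)


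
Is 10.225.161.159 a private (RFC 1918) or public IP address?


RFC 1918 private ranges:
  10.0.0.0/8 (10.0.0.0 - 10.255.255.255)
  172.16.0.0/12 (172.16.0.0 - 172.31.255.255)
  192.168.0.0/16 (192.168.0.0 - 192.168.255.255)
Private (in 10.0.0.0/8)


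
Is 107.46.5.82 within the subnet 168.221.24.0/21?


Subnet network: 168.221.24.0
Test IP AND mask: 107.46.0.0
No, 107.46.5.82 is not in 168.221.24.0/21


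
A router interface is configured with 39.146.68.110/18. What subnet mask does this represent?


/18 means 18 network bits, 14 host bits
Binary: 11111111111111111100000000000000
Mask: 255.255.192.0


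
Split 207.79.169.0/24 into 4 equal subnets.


New prefix = 24 + 2 = 26
Each subnet has 64 addresses
  207.79.169.0/26
  207.79.169.64/26
  207.79.169.128/26
  207.79.169.192/26
Subnets: 207.79.169.0/26, 207.79.169.64/26, 207.79.169.128/26, 207.79.169.192/26


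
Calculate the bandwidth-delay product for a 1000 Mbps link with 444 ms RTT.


BDP = bandwidth * RTT
= 1000 Mbps * 444 ms
= 1000 * 1e6 * 444 / 1000 bits
= 444000000 bits
= 55500000 bytes
= 54199.2188 KB
BDP = 444000000 bits (55500000 bytes)


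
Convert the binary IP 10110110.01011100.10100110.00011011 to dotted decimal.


10110110 = 182
01011100 = 92
10100110 = 166
00011011 = 27
IP: 182.92.166.27


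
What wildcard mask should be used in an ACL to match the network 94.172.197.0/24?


Subnet mask: 255.255.255.0
Wildcard = 255.255.255.255 - subnet mask
255 - 255 = 0
255 - 255 = 0
255 - 255 = 0
255 - 0 = 255
Wildcard: 0.0.0.255


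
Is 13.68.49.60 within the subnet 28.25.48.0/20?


Subnet network: 28.25.48.0
Test IP AND mask: 13.68.48.0
No, 13.68.49.60 is not in 28.25.48.0/20


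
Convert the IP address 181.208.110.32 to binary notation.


181 = 10110101
208 = 11010000
110 = 01101110
32 = 00100000
Binary: 10110101.11010000.01101110.00100000


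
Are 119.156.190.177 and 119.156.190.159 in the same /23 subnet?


Mask: 255.255.254.0
119.156.190.177 AND mask = 119.156.190.0
119.156.190.159 AND mask = 119.156.190.0
Yes, same subnet (119.156.190.0)


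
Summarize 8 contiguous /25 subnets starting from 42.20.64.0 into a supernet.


Original prefix: /25
Number of subnets: 8 = 2^3
New prefix = 25 - 3 = 22
Supernet: 42.20.64.0/22


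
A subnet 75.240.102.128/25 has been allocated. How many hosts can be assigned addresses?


Host bits = 32 - 25 = 7
Total addresses = 2^7 = 128
Usable = total - 2 (network and broadcast)
Usable hosts: 126


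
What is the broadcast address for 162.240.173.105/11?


Network: 162.224.0.0/11
Host bits = 21
Set all host bits to 1:
Broadcast: 162.255.255.255


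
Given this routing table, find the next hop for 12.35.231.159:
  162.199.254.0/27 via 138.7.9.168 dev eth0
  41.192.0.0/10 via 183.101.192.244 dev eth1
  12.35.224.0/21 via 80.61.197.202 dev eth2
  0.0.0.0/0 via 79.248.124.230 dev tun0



Longest prefix match for 12.35.231.159:
  /27 162.199.254.0: no
  /10 41.192.0.0: no
  /21 12.35.224.0: MATCH
  /0 0.0.0.0: MATCH
Selected: next-hop 80.61.197.202 via eth2 (matched /21)


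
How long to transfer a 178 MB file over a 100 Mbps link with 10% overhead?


Effective throughput = 100 * (1 - 10/100) = 90 Mbps
File size in Mb = 178 * 8 = 1424 Mb
Time = 1424 / 90
Time = 15.8222 seconds


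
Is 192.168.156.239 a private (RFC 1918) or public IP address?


RFC 1918 private ranges:
  10.0.0.0/8 (10.0.0.0 - 10.255.255.255)
  172.16.0.0/12 (172.16.0.0 - 172.31.255.255)
  192.168.0.0/16 (192.168.0.0 - 192.168.255.255)
Private (in 192.168.0.0/16)


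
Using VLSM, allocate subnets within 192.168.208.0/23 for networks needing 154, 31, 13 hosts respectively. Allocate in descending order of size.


154 hosts -> /24 (254 usable): 192.168.208.0/24
31 hosts -> /26 (62 usable): 192.168.209.0/26
13 hosts -> /28 (14 usable): 192.168.209.64/28
Allocation: 192.168.208.0/24 (154 hosts, 254 usable); 192.168.209.0/26 (31 hosts, 62 usable); 192.168.209.64/28 (13 hosts, 14 usable)


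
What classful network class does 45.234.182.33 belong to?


First octet: 45
Binary: 00101101
0xxxxxxx -> Class A (1-126)
Class A, default mask 255.0.0.0 (/8)


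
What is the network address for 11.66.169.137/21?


IP:   00001011.01000010.10101001.10001001
Mask: 11111111.11111111.11111000.00000000
AND operation:
Net:  00001011.01000010.10101000.00000000
Network: 11.66.168.0/21


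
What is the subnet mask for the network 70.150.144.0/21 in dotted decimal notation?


/21 means 21 network bits, 11 host bits
Binary: 11111111111111111111100000000000
Mask: 255.255.248.0


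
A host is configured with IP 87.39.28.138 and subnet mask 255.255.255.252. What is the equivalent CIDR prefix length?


Binary: 11111111.11111111.11111111.11111100
Count leading 1s
Prefix: /30


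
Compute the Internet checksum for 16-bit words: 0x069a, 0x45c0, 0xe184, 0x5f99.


Sum all words (with carry folding):
+ 0x069a = 0x069a
+ 0x45c0 = 0x4c5a
+ 0xe184 = 0x2ddf
+ 0x5f99 = 0x8d78
One's complement: ~0x8d78
Checksum = 0x7287


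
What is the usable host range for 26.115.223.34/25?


Network: 26.115.223.0
Broadcast: 26.115.223.127
First usable = network + 1
Last usable = broadcast - 1
Range: 26.115.223.1 to 26.115.223.126


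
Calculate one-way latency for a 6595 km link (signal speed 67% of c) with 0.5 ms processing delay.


Speed = 0.67 * 3e5 km/s = 201000 km/s
Propagation delay = 6595 / 201000 = 0.0328 s = 32.8109 ms
Processing delay = 0.5 ms
Total one-way latency = 33.3109 ms


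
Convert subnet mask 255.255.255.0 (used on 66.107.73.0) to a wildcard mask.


Subnet mask: 255.255.255.0
Wildcard = 255.255.255.255 - subnet mask
255 - 255 = 0
255 - 255 = 0
255 - 255 = 0
255 - 0 = 255
Wildcard: 0.0.0.255


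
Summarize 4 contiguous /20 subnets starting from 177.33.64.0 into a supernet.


Original prefix: /20
Number of subnets: 4 = 2^2
New prefix = 20 - 2 = 18
Supernet: 177.33.64.0/18


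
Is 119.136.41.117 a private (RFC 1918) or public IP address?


RFC 1918 private ranges:
  10.0.0.0/8 (10.0.0.0 - 10.255.255.255)
  172.16.0.0/12 (172.16.0.0 - 172.31.255.255)
  192.168.0.0/16 (192.168.0.0 - 192.168.255.255)
Public (not in any RFC 1918 range)


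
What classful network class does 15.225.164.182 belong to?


First octet: 15
Binary: 00001111
0xxxxxxx -> Class A (1-126)
Class A, default mask 255.0.0.0 (/8)


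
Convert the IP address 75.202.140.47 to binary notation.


75 = 01001011
202 = 11001010
140 = 10001100
47 = 00101111
Binary: 01001011.11001010.10001100.00101111


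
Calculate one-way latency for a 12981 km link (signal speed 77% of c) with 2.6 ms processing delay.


Speed = 0.77 * 3e5 km/s = 231000 km/s
Propagation delay = 12981 / 231000 = 0.0562 s = 56.1948 ms
Processing delay = 2.6 ms
Total one-way latency = 58.7948 ms


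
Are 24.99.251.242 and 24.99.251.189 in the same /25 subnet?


Mask: 255.255.255.128
24.99.251.242 AND mask = 24.99.251.128
24.99.251.189 AND mask = 24.99.251.128
Yes, same subnet (24.99.251.128)


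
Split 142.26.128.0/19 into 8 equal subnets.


New prefix = 19 + 3 = 22
Each subnet has 1024 addresses
  142.26.128.0/22
  142.26.132.0/22
  142.26.136.0/22
  142.26.140.0/22
  142.26.144.0/22
  142.26.148.0/22
  142.26.152.0/22
  142.26.156.0/22
Subnets: 142.26.128.0/22, 142.26.132.0/22, 142.26.136.0/22, 142.26.140.0/22, 142.26.144.0/22, 142.26.148.0/22, 142.26.152.0/22, 142.26.156.0/22


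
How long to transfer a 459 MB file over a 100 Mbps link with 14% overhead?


Effective throughput = 100 * (1 - 14/100) = 86 Mbps
File size in Mb = 459 * 8 = 3672 Mb
Time = 3672 / 86
Time = 42.6977 seconds


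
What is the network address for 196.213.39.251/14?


IP:   11000100.11010101.00100111.11111011
Mask: 11111111.11111100.00000000.00000000
AND operation:
Net:  11000100.11010100.00000000.00000000
Network: 196.212.0.0/14


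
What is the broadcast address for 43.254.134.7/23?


Network: 43.254.134.0/23
Host bits = 9
Set all host bits to 1:
Broadcast: 43.254.135.255


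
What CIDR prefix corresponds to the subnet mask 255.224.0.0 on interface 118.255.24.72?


Binary: 11111111.11100000.00000000.00000000
Count leading 1s
Prefix: /11


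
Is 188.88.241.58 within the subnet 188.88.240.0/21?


Subnet network: 188.88.240.0
Test IP AND mask: 188.88.240.0
Yes, 188.88.241.58 is in 188.88.240.0/21


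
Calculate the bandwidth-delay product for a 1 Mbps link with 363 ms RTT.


BDP = bandwidth * RTT
= 1 Mbps * 363 ms
= 1 * 1e6 * 363 / 1000 bits
= 363000 bits
= 45375 bytes
= 44.3115 KB
BDP = 363000 bits (45375 bytes)


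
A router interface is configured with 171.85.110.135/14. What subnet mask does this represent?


/14 means 14 network bits, 18 host bits
Binary: 11111111111111000000000000000000
Mask: 255.252.0.0


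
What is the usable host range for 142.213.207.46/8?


Network: 142.0.0.0
Broadcast: 142.255.255.255
First usable = network + 1
Last usable = broadcast - 1
Range: 142.0.0.1 to 142.255.255.254


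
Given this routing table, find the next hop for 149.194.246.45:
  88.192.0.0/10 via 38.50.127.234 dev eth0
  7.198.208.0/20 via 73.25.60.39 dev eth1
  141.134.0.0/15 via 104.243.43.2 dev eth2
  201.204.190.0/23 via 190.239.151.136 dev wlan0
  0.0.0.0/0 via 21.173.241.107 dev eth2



Longest prefix match for 149.194.246.45:
  /10 88.192.0.0: no
  /20 7.198.208.0: no
  /15 141.134.0.0: no
  /23 201.204.190.0: no
  /0 0.0.0.0: MATCH
Selected: next-hop 21.173.241.107 via eth2 (matched /0)


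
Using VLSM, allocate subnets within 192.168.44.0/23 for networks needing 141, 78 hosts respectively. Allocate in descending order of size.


141 hosts -> /24 (254 usable): 192.168.44.0/24
78 hosts -> /25 (126 usable): 192.168.45.0/25
Allocation: 192.168.44.0/24 (141 hosts, 254 usable); 192.168.45.0/25 (78 hosts, 126 usable)


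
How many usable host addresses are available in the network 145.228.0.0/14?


Host bits = 32 - 14 = 18
Total addresses = 2^18 = 262144
Usable = total - 2 (network and broadcast)
Usable hosts: 262142


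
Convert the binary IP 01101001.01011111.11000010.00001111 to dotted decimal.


01101001 = 105
01011111 = 95
11000010 = 194
00001111 = 15
IP: 105.95.194.15


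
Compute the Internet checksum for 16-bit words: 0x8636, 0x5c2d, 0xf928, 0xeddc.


Sum all words (with carry folding):
+ 0x8636 = 0x8636
+ 0x5c2d = 0xe263
+ 0xf928 = 0xdb8c
+ 0xeddc = 0xc969
One's complement: ~0xc969
Checksum = 0x3696


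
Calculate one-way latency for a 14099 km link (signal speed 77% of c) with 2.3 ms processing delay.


Speed = 0.77 * 3e5 km/s = 231000 km/s
Propagation delay = 14099 / 231000 = 0.061 s = 61.0346 ms
Processing delay = 2.3 ms
Total one-way latency = 63.3346 ms


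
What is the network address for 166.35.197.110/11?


IP:   10100110.00100011.11000101.01101110
Mask: 11111111.11100000.00000000.00000000
AND operation:
Net:  10100110.00100000.00000000.00000000
Network: 166.32.0.0/11


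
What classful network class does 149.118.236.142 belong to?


First octet: 149
Binary: 10010101
10xxxxxx -> Class B (128-191)
Class B, default mask 255.255.0.0 (/16)


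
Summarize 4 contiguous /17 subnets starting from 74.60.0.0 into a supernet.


Original prefix: /17
Number of subnets: 4 = 2^2
New prefix = 17 - 2 = 15
Supernet: 74.60.0.0/15


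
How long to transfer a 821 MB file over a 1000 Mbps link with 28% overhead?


Effective throughput = 1000 * (1 - 28/100) = 720 Mbps
File size in Mb = 821 * 8 = 6568 Mb
Time = 6568 / 720
Time = 9.1222 seconds


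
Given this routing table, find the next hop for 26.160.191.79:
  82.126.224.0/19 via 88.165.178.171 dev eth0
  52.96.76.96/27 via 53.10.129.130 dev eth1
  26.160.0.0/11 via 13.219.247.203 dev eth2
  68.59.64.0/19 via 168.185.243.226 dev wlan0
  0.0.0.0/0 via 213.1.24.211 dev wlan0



Longest prefix match for 26.160.191.79:
  /19 82.126.224.0: no
  /27 52.96.76.96: no
  /11 26.160.0.0: MATCH
  /19 68.59.64.0: no
  /0 0.0.0.0: MATCH
Selected: next-hop 13.219.247.203 via eth2 (matched /11)


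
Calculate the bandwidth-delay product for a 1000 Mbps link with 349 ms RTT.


BDP = bandwidth * RTT
= 1000 Mbps * 349 ms
= 1000 * 1e6 * 349 / 1000 bits
= 349000000 bits
= 43625000 bytes
= 42602.5391 KB
BDP = 349000000 bits (43625000 bytes)


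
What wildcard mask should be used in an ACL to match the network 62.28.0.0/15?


Subnet mask: 255.254.0.0
Wildcard = 255.255.255.255 - subnet mask
255 - 255 = 0
255 - 254 = 1
255 - 0 = 255
255 - 0 = 255
Wildcard: 0.1.255.255


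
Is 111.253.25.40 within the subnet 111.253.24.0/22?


Subnet network: 111.253.24.0
Test IP AND mask: 111.253.24.0
Yes, 111.253.25.40 is in 111.253.24.0/22


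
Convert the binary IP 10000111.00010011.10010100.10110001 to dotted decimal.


10000111 = 135
00010011 = 19
10010100 = 148
10110001 = 177
IP: 135.19.148.177


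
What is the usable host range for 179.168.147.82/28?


Network: 179.168.147.80
Broadcast: 179.168.147.95
First usable = network + 1
Last usable = broadcast - 1
Range: 179.168.147.81 to 179.168.147.94


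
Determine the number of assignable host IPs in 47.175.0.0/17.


Host bits = 32 - 17 = 15
Total addresses = 2^15 = 32768
Usable = total - 2 (network and broadcast)
Usable hosts: 32766


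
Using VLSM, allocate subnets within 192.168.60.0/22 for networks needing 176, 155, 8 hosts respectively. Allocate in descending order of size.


176 hosts -> /24 (254 usable): 192.168.60.0/24
155 hosts -> /24 (254 usable): 192.168.61.0/24
8 hosts -> /28 (14 usable): 192.168.62.0/28
Allocation: 192.168.60.0/24 (176 hosts, 254 usable); 192.168.61.0/24 (155 hosts, 254 usable); 192.168.62.0/28 (8 hosts, 14 usable)


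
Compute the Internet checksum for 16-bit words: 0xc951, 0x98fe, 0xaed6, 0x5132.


Sum all words (with carry folding):
+ 0xc951 = 0xc951
+ 0x98fe = 0x6250
+ 0xaed6 = 0x1127
+ 0x5132 = 0x6259
One's complement: ~0x6259
Checksum = 0x9da6


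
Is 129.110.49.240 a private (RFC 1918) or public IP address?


RFC 1918 private ranges:
  10.0.0.0/8 (10.0.0.0 - 10.255.255.255)
  172.16.0.0/12 (172.16.0.0 - 172.31.255.255)
  192.168.0.0/16 (192.168.0.0 - 192.168.255.255)
Public (not in any RFC 1918 range)


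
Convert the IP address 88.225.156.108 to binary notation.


88 = 01011000
225 = 11100001
156 = 10011100
108 = 01101100
Binary: 01011000.11100001.10011100.01101100


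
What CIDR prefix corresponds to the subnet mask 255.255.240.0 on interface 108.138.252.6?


Binary: 11111111.11111111.11110000.00000000
Count leading 1s
Prefix: /20


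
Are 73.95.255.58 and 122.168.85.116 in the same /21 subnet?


Mask: 255.255.248.0
73.95.255.58 AND mask = 73.95.248.0
122.168.85.116 AND mask = 122.168.80.0
No, different subnets (73.95.248.0 vs 122.168.80.0)


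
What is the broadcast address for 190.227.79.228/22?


Network: 190.227.76.0/22
Host bits = 10
Set all host bits to 1:
Broadcast: 190.227.79.255


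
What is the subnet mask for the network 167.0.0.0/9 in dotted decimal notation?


/9 means 9 network bits, 23 host bits
Binary: 11111111100000000000000000000000
Mask: 255.128.0.0


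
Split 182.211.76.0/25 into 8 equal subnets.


New prefix = 25 + 3 = 28
Each subnet has 16 addresses
  182.211.76.0/28
  182.211.76.16/28
  182.211.76.32/28
  182.211.76.48/28
  182.211.76.64/28
  182.211.76.80/28
  182.211.76.96/28
  182.211.76.112/28
Subnets: 182.211.76.0/28, 182.211.76.16/28, 182.211.76.32/28, 182.211.76.48/28, 182.211.76.64/28, 182.211.76.80/28, 182.211.76.96/28, 182.211.76.112/28


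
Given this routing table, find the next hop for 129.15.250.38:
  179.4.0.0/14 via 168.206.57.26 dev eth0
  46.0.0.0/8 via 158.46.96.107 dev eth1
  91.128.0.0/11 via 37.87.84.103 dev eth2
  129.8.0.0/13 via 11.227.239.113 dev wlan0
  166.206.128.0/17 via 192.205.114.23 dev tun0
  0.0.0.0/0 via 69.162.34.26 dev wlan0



Longest prefix match for 129.15.250.38:
  /14 179.4.0.0: no
  /8 46.0.0.0: no
  /11 91.128.0.0: no
  /13 129.8.0.0: MATCH
  /17 166.206.128.0: no
  /0 0.0.0.0: MATCH
Selected: next-hop 11.227.239.113 via wlan0 (matched /13)


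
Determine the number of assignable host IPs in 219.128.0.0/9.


Host bits = 32 - 9 = 23
Total addresses = 2^23 = 8388608
Usable = total - 2 (network and broadcast)
Usable hosts: 8388606


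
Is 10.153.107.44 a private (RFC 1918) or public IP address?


RFC 1918 private ranges:
  10.0.0.0/8 (10.0.0.0 - 10.255.255.255)
  172.16.0.0/12 (172.16.0.0 - 172.31.255.255)
  192.168.0.0/16 (192.168.0.0 - 192.168.255.255)
Private (in 10.0.0.0/8)


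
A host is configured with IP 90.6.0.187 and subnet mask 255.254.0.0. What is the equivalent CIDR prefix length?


Binary: 11111111.11111110.00000000.00000000
Count leading 1s
Prefix: /15


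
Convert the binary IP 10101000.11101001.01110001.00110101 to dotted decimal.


10101000 = 168
11101001 = 233
01110001 = 113
00110101 = 53
IP: 168.233.113.53


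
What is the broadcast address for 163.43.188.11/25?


Network: 163.43.188.0/25
Host bits = 7
Set all host bits to 1:
Broadcast: 163.43.188.127


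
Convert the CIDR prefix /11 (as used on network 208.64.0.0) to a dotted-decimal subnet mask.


/11 means 11 network bits, 21 host bits
Binary: 11111111111000000000000000000000
Mask: 255.224.0.0


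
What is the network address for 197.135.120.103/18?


IP:   11000101.10000111.01111000.01100111
Mask: 11111111.11111111.11000000.00000000
AND operation:
Net:  11000101.10000111.01000000.00000000
Network: 197.135.64.0/18


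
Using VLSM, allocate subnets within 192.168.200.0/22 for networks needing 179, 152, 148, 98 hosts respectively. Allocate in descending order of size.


179 hosts -> /24 (254 usable): 192.168.200.0/24
152 hosts -> /24 (254 usable): 192.168.201.0/24
148 hosts -> /24 (254 usable): 192.168.202.0/24
98 hosts -> /25 (126 usable): 192.168.203.0/25
Allocation: 192.168.200.0/24 (179 hosts, 254 usable); 192.168.201.0/24 (152 hosts, 254 usable); 192.168.202.0/24 (148 hosts, 254 usable); 192.168.203.0/25 (98 hosts, 126 usable)


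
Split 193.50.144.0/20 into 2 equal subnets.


New prefix = 20 + 1 = 21
Each subnet has 2048 addresses
  193.50.144.0/21
  193.50.152.0/21
Subnets: 193.50.144.0/21, 193.50.152.0/21


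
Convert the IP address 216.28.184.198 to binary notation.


216 = 11011000
28 = 00011100
184 = 10111000
198 = 11000110
Binary: 11011000.00011100.10111000.11000110


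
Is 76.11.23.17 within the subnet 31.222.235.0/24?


Subnet network: 31.222.235.0
Test IP AND mask: 76.11.23.0
No, 76.11.23.17 is not in 31.222.235.0/24


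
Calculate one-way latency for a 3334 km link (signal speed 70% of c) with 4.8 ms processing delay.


Speed = 0.7 * 3e5 km/s = 210000 km/s
Propagation delay = 3334 / 210000 = 0.0159 s = 15.8762 ms
Processing delay = 4.8 ms
Total one-way latency = 20.6762 ms


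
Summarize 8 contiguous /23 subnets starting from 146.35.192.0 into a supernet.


Original prefix: /23
Number of subnets: 8 = 2^3
New prefix = 23 - 3 = 20
Supernet: 146.35.192.0/20


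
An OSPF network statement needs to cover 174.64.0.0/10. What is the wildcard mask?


Subnet mask: 255.192.0.0
Wildcard = 255.255.255.255 - subnet mask
255 - 255 = 0
255 - 192 = 63
255 - 0 = 255
255 - 0 = 255
Wildcard: 0.63.255.255


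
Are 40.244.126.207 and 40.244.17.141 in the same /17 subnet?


Mask: 255.255.128.0
40.244.126.207 AND mask = 40.244.0.0
40.244.17.141 AND mask = 40.244.0.0
Yes, same subnet (40.244.0.0)


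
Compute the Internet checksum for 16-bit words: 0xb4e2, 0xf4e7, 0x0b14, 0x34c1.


Sum all words (with carry folding):
+ 0xb4e2 = 0xb4e2
+ 0xf4e7 = 0xa9ca
+ 0x0b14 = 0xb4de
+ 0x34c1 = 0xe99f
One's complement: ~0xe99f
Checksum = 0x1660


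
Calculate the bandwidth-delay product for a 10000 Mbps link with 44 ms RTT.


BDP = bandwidth * RTT
= 10000 Mbps * 44 ms
= 10000 * 1e6 * 44 / 1000 bits
= 440000000 bits
= 55000000 bytes
= 53710.9375 KB
BDP = 440000000 bits (55000000 bytes)


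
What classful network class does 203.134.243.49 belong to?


First octet: 203
Binary: 11001011
110xxxxx -> Class C (192-223)
Class C, default mask 255.255.255.0 (/24)


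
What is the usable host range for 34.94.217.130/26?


Network: 34.94.217.128
Broadcast: 34.94.217.191
First usable = network + 1
Last usable = broadcast - 1
Range: 34.94.217.129 to 34.94.217.190


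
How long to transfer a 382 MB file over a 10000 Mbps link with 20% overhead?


Effective throughput = 10000 * (1 - 20/100) = 8000 Mbps
File size in Mb = 382 * 8 = 3056 Mb
Time = 3056 / 8000
Time = 0.382 seconds


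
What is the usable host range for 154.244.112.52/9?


Network: 154.128.0.0
Broadcast: 154.255.255.255
First usable = network + 1
Last usable = broadcast - 1
Range: 154.128.0.1 to 154.255.255.254


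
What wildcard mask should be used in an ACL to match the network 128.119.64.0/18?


Subnet mask: 255.255.192.0
Wildcard = 255.255.255.255 - subnet mask
255 - 255 = 0
255 - 255 = 0
255 - 192 = 63
255 - 0 = 255
Wildcard: 0.0.63.255
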